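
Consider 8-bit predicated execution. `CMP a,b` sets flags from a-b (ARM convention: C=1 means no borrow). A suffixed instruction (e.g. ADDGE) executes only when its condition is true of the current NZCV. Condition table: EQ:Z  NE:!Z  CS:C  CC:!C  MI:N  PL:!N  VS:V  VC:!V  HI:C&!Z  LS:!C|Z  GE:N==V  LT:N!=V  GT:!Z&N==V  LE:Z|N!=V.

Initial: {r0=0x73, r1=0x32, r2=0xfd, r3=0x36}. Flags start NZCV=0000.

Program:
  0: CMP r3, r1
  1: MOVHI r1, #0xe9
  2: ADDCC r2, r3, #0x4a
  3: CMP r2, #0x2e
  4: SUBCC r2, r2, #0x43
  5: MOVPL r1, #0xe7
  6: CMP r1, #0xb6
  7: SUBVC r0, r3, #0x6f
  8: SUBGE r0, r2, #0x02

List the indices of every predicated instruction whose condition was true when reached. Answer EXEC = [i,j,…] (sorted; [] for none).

EXEC = [1,7,8]

0: ✓ CMP  NZCV=0010
1: ✓ MOVHI  r1←0xe9
2: · ADDCC
3: ✓ CMP  NZCV=1010
4: · SUBCC
5: · MOVPL
6: ✓ CMP  NZCV=0010
7: ✓ SUBVC  r0←0xc7
8: ✓ SUBGE  r0←0xfb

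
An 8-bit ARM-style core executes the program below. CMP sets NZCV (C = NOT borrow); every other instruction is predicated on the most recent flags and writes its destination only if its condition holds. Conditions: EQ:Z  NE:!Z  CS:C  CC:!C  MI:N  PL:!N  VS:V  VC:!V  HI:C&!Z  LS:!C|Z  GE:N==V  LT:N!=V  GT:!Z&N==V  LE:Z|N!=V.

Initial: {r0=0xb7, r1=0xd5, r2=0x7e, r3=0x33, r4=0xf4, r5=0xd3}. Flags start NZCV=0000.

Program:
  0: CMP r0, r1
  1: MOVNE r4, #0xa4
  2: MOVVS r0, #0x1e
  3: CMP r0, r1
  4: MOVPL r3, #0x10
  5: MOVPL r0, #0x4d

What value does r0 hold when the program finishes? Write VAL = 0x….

[0] flags=1000 → (cmp)
[1] flags=1000 NE?T → r4=0xa4
[2] flags=1000 VS?F → skip
[3] flags=1000 → (cmp)
[4] flags=1000 PL?F → skip
[5] flags=1000 PL?F → skip

VAL = 0xb7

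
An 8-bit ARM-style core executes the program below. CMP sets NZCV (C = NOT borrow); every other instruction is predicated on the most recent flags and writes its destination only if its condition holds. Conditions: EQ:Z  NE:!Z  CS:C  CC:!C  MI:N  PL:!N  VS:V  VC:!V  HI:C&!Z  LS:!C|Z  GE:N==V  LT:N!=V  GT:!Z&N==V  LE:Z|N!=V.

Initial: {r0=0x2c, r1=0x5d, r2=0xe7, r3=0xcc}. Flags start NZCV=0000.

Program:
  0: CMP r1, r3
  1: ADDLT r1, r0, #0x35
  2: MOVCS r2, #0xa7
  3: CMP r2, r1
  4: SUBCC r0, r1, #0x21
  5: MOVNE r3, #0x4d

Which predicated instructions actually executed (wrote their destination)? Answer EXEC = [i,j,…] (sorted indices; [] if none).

EXEC = [5]

[0] flags=1001 → (cmp)
[1] flags=1001 LT?F → skip
[2] flags=1001 CS?F → skip
[3] flags=1010 → (cmp)
[4] flags=1010 CC?F → skip
[5] flags=1010 NE?T → r3=0x4d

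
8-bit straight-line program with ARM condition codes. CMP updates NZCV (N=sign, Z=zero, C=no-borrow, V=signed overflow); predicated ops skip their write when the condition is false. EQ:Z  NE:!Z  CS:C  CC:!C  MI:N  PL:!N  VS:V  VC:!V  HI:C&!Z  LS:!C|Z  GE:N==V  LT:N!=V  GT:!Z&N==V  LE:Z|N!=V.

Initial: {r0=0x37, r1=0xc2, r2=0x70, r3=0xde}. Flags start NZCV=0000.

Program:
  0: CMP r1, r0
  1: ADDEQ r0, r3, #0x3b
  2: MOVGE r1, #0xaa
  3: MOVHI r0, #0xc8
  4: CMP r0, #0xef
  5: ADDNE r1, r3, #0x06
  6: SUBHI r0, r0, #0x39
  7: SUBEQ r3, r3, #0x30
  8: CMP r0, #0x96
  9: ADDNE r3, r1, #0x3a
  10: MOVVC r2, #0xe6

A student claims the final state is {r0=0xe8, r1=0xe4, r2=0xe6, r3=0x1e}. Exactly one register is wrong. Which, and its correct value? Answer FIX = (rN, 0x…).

FIX = (r0, 0xc8)

0: ✓ CMP  NZCV=1010
1: · ADDEQ
2: · MOVGE
3: ✓ MOVHI  r0←0xc8
4: ✓ CMP  NZCV=1000
5: ✓ ADDNE  r1←0xe4
6: · SUBHI
7: · SUBEQ
8: ✓ CMP  NZCV=0010
9: ✓ ADDNE  r3←0x1e
10: ✓ MOVVC  r2←0xe6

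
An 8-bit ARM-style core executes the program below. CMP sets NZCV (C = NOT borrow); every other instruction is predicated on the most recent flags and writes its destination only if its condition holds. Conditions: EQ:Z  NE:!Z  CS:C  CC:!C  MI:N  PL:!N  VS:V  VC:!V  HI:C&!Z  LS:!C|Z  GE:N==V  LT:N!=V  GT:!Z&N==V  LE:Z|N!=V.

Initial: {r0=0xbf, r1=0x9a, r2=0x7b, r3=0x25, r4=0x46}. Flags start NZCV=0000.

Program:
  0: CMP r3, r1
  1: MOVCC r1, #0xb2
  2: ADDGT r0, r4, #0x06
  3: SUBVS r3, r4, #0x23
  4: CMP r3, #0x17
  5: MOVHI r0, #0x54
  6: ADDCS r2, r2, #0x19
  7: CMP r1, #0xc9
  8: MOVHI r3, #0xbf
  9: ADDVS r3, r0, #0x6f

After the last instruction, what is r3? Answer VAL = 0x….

0: ✓ CMP  NZCV=1001
1: ✓ MOVCC  r1←0xb2
2: ✓ ADDGT  r0←0x4c
3: ✓ SUBVS  r3←0x23
4: ✓ CMP  NZCV=0010
5: ✓ MOVHI  r0←0x54
6: ✓ ADDCS  r2←0x94
7: ✓ CMP  NZCV=1000
8: · MOVHI
9: · ADDVS

VAL = 0x23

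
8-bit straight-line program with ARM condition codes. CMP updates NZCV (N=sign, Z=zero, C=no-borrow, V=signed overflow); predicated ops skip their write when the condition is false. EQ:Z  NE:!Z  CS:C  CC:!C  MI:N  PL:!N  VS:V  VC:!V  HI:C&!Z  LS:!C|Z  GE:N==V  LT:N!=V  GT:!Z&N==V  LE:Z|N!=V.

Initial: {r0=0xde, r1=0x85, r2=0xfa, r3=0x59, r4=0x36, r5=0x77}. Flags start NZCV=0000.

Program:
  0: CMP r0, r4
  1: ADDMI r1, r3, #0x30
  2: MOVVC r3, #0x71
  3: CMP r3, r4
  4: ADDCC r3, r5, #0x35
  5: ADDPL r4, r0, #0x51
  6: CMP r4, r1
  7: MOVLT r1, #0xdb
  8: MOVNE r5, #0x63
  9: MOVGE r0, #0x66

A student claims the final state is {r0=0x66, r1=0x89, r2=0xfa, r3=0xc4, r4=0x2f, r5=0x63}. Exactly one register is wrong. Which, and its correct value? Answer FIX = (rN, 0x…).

0: ✓ CMP  NZCV=1010
1: ✓ ADDMI  r1←0x89
2: ✓ MOVVC  r3←0x71
3: ✓ CMP  NZCV=0010
4: · ADDCC
5: ✓ ADDPL  r4←0x2f
6: ✓ CMP  NZCV=1001
7: · MOVLT
8: ✓ MOVNE  r5←0x63
9: ✓ MOVGE  r0←0x66

FIX = (r3, 0x71)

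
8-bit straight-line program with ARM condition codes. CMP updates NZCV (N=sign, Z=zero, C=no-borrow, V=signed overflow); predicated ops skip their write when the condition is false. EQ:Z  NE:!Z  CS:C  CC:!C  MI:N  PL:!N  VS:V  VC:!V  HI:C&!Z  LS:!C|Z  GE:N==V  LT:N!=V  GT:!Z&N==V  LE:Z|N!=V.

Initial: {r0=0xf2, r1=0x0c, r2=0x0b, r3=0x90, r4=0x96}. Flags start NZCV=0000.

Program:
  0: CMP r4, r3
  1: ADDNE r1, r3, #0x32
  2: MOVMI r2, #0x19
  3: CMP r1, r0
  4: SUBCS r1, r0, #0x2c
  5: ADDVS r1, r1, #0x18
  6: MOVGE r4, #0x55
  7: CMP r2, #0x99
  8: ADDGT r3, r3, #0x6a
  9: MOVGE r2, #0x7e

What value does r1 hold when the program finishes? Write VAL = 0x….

[0] flags=0010 → (cmp)
[1] flags=0010 NE?T → r1=0xc2
[2] flags=0010 MI?F → skip
[3] flags=1000 → (cmp)
[4] flags=1000 CS?F → skip
[5] flags=1000 VS?F → skip
[6] flags=1000 GE?F → skip
[7] flags=0000 → (cmp)
[8] flags=0000 GT?T → r3=0xfa
[9] flags=0000 GE?T → r2=0x7e

VAL = 0xc2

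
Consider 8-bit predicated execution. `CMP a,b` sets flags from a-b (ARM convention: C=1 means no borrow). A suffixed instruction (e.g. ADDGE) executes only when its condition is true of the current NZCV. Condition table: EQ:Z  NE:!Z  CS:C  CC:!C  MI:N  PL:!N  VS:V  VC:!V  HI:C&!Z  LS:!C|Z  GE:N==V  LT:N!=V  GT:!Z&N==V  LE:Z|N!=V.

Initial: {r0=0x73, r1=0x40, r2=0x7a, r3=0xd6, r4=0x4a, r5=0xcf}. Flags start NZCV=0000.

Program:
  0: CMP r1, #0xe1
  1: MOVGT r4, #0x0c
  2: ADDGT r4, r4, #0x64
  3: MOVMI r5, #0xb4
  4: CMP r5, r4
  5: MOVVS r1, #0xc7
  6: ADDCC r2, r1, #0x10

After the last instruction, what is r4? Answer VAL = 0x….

[0] flags=0000 → (cmp)
[1] flags=0000 GT?T → r4=0x0c
[2] flags=0000 GT?T → r4=0x70
[3] flags=0000 MI?F → skip
[4] flags=0011 → (cmp)
[5] flags=0011 VS?T → r1=0xc7
[6] flags=0011 CC?F → skip

VAL = 0x70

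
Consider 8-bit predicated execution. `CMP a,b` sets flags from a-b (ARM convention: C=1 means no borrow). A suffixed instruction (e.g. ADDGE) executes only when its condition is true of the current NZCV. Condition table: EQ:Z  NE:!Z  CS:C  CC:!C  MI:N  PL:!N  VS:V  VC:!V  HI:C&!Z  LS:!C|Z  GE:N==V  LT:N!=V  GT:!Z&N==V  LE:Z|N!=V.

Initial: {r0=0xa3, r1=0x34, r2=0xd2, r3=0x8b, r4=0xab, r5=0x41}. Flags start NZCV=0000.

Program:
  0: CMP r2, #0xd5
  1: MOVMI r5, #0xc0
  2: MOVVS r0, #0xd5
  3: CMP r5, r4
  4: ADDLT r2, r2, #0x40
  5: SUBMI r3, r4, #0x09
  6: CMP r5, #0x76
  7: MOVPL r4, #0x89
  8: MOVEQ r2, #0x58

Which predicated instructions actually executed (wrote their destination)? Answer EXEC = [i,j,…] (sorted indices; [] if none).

0: ✓ CMP  NZCV=1000
1: ✓ MOVMI  r5←0xc0
2: · MOVVS
3: ✓ CMP  NZCV=0010
4: · ADDLT
5: · SUBMI
6: ✓ CMP  NZCV=0011
7: ✓ MOVPL  r4←0x89
8: · MOVEQ

EXEC = [1,7]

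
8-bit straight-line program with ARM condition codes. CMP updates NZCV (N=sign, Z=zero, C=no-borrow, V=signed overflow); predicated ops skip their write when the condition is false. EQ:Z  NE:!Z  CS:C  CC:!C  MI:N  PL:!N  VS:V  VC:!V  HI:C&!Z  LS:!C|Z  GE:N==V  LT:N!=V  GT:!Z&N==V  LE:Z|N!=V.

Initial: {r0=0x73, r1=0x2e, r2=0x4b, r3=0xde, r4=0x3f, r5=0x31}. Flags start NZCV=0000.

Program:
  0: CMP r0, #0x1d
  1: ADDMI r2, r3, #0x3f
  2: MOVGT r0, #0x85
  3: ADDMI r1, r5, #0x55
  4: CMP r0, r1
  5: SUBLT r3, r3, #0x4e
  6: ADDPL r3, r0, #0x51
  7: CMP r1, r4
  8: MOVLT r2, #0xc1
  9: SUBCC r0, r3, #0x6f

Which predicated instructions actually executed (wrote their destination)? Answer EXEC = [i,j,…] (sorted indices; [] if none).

0: ✓ CMP  NZCV=0010
1: · ADDMI
2: ✓ MOVGT  r0←0x85
3: · ADDMI
4: ✓ CMP  NZCV=0011
5: ✓ SUBLT  r3←0x90
6: ✓ ADDPL  r3←0xd6
7: ✓ CMP  NZCV=1000
8: ✓ MOVLT  r2←0xc1
9: ✓ SUBCC  r0←0x67

EXEC = [2,5,6,8,9]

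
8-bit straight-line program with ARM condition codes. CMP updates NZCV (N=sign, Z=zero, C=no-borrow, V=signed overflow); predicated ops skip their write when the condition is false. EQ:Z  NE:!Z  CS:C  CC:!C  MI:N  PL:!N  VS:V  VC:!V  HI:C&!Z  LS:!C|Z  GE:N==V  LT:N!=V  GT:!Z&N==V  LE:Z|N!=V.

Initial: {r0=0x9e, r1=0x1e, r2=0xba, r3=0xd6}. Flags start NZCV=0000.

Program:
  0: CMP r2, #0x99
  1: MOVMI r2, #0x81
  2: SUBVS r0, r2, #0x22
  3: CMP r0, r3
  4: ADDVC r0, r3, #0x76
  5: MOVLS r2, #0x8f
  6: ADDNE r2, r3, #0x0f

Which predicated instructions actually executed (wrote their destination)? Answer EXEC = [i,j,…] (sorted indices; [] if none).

[0] flags=0010 → (cmp)
[1] flags=0010 MI?F → skip
[2] flags=0010 VS?F → skip
[3] flags=1000 → (cmp)
[4] flags=1000 VC?T → r0=0x4c
[5] flags=1000 LS?T → r2=0x8f
[6] flags=1000 NE?T → r2=0xe5

EXEC = [4,5,6]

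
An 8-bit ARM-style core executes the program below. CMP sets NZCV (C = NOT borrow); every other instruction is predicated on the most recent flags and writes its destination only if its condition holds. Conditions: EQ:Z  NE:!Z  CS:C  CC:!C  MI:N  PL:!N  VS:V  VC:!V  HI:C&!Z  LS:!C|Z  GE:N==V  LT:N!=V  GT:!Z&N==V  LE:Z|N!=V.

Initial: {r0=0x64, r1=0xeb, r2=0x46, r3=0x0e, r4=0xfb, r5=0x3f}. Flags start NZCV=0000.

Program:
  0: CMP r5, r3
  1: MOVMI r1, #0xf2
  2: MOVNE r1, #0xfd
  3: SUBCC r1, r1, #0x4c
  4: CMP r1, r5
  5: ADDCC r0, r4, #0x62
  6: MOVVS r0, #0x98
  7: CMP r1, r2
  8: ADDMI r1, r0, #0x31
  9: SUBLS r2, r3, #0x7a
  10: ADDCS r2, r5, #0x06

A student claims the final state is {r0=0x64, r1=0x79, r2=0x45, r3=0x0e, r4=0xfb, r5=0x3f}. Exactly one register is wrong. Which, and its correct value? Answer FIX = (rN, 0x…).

0: ✓ CMP  NZCV=0010
1: · MOVMI
2: ✓ MOVNE  r1←0xfd
3: · SUBCC
4: ✓ CMP  NZCV=1010
5: · ADDCC
6: · MOVVS
7: ✓ CMP  NZCV=1010
8: ✓ ADDMI  r1←0x95
9: · SUBLS
10: ✓ ADDCS  r2←0x45

FIX = (r1, 0x95)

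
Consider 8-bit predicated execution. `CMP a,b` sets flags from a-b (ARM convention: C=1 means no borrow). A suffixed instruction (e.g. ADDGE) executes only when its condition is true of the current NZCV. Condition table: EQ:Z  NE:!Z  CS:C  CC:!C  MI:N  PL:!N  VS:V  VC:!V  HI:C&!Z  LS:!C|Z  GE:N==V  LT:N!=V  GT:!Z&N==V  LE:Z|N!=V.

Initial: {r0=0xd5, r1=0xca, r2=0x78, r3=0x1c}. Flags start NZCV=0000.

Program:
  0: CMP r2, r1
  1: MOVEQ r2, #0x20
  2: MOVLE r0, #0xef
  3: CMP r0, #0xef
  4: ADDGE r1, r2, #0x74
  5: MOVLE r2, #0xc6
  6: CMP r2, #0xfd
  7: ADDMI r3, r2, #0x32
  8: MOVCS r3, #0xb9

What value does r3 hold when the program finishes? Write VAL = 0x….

[0] flags=1001 → (cmp)
[1] flags=1001 EQ?F → skip
[2] flags=1001 LE?F → skip
[3] flags=1000 → (cmp)
[4] flags=1000 GE?F → skip
[5] flags=1000 LE?T → r2=0xc6
[6] flags=1000 → (cmp)
[7] flags=1000 MI?T → r3=0xf8
[8] flags=1000 CS?F → skip

VAL = 0xf8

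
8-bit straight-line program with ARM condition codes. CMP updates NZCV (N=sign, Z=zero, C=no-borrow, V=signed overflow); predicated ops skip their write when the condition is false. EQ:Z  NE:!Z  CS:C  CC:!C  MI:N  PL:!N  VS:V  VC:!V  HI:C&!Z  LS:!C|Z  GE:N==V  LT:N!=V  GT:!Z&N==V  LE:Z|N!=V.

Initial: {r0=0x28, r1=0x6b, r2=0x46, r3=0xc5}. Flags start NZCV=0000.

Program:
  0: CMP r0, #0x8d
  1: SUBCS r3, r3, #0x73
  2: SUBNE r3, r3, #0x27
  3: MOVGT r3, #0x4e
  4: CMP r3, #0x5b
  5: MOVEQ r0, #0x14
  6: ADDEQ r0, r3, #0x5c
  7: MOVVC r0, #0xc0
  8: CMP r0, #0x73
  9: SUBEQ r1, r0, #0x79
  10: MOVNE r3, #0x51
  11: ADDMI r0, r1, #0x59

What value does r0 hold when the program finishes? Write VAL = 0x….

VAL = 0xc0

[0] flags=1001 → (cmp)
[1] flags=1001 CS?F → skip
[2] flags=1001 NE?T → r3=0x9e
[3] flags=1001 GT?T → r3=0x4e
[4] flags=1000 → (cmp)
[5] flags=1000 EQ?F → skip
[6] flags=1000 EQ?F → skip
[7] flags=1000 VC?T → r0=0xc0
[8] flags=0011 → (cmp)
[9] flags=0011 EQ?F → skip
[10] flags=0011 NE?T → r3=0x51
[11] flags=0011 MI?F → skip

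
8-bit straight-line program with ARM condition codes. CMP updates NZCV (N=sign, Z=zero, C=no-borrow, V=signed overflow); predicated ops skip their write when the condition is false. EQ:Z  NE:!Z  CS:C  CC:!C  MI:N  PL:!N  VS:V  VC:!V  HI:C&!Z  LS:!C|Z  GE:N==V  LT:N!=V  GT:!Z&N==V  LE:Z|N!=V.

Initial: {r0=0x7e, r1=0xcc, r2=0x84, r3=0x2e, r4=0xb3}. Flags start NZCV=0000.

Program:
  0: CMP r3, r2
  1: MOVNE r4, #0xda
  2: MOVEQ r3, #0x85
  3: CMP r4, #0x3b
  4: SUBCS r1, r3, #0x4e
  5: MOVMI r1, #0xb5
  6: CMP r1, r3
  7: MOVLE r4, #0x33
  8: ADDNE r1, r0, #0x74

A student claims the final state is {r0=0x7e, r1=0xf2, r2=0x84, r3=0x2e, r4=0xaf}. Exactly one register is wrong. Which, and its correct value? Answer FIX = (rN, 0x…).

FIX = (r4, 0x33)

0: ✓ CMP  NZCV=1001
1: ✓ MOVNE  r4←0xda
2: · MOVEQ
3: ✓ CMP  NZCV=1010
4: ✓ SUBCS  r1←0xe0
5: ✓ MOVMI  r1←0xb5
6: ✓ CMP  NZCV=1010
7: ✓ MOVLE  r4←0x33
8: ✓ ADDNE  r1←0xf2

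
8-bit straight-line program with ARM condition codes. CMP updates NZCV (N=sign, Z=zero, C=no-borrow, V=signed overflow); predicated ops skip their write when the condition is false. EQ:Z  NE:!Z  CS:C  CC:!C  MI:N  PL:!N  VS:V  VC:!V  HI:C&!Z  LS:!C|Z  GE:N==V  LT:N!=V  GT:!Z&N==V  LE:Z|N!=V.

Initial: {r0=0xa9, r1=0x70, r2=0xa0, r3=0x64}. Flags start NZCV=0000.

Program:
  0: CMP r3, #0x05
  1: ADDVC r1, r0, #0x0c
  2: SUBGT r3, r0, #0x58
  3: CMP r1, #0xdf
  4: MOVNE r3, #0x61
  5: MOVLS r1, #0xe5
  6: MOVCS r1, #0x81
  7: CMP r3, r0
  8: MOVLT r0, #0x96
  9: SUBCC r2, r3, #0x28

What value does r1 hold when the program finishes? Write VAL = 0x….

[0] flags=0010 → (cmp)
[1] flags=0010 VC?T → r1=0xb5
[2] flags=0010 GT?T → r3=0x51
[3] flags=1000 → (cmp)
[4] flags=1000 NE?T → r3=0x61
[5] flags=1000 LS?T → r1=0xe5
[6] flags=1000 CS?F → skip
[7] flags=1001 → (cmp)
[8] flags=1001 LT?F → skip
[9] flags=1001 CC?T → r2=0x39

VAL = 0xe5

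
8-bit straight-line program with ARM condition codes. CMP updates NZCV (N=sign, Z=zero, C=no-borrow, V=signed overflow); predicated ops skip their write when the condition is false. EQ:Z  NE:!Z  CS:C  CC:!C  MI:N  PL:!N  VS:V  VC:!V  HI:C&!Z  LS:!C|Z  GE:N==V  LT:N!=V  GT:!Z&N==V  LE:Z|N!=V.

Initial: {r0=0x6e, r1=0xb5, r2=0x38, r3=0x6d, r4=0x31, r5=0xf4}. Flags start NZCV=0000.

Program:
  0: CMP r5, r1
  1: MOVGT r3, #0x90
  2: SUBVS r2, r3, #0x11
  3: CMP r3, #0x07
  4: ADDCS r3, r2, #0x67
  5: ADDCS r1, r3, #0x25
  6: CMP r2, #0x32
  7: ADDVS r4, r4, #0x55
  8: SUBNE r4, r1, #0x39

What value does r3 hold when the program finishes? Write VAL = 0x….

0: ✓ CMP  NZCV=0010
1: ✓ MOVGT  r3←0x90
2: · SUBVS
3: ✓ CMP  NZCV=1010
4: ✓ ADDCS  r3←0x9f
5: ✓ ADDCS  r1←0xc4
6: ✓ CMP  NZCV=0010
7: · ADDVS
8: ✓ SUBNE  r4←0x8b

VAL = 0x9f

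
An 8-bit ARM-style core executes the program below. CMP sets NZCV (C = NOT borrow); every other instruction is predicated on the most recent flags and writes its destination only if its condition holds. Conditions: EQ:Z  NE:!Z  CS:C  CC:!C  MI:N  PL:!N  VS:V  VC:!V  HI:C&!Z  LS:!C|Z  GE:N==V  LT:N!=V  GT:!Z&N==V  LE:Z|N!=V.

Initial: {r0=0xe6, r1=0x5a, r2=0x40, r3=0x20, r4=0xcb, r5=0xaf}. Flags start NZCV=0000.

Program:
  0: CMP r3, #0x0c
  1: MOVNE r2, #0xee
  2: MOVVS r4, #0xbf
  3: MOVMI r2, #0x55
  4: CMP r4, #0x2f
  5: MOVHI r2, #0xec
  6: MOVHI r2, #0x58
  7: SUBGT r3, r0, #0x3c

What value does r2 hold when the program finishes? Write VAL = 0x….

VAL = 0x58

0: ✓ CMP  NZCV=0010
1: ✓ MOVNE  r2←0xee
2: · MOVVS
3: · MOVMI
4: ✓ CMP  NZCV=1010
5: ✓ MOVHI  r2←0xec
6: ✓ MOVHI  r2←0x58
7: · SUBGT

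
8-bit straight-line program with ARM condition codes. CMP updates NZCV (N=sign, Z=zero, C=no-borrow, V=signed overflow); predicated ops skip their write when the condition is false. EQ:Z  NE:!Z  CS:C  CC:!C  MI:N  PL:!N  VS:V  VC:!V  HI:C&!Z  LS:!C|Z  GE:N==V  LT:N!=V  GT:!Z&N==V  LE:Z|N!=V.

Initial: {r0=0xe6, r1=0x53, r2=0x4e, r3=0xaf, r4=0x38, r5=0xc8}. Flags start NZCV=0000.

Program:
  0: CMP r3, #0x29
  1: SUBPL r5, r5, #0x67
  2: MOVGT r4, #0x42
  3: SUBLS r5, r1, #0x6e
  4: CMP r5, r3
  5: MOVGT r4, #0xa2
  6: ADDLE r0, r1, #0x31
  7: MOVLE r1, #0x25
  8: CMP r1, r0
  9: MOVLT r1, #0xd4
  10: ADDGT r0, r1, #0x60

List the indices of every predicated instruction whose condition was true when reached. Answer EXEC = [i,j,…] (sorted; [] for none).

EXEC = [5,10]

[0] flags=1010 → (cmp)
[1] flags=1010 PL?F → skip
[2] flags=1010 GT?F → skip
[3] flags=1010 LS?F → skip
[4] flags=0010 → (cmp)
[5] flags=0010 GT?T → r4=0xa2
[6] flags=0010 LE?F → skip
[7] flags=0010 LE?F → skip
[8] flags=0000 → (cmp)
[9] flags=0000 LT?F → skip
[10] flags=0000 GT?T → r0=0xb3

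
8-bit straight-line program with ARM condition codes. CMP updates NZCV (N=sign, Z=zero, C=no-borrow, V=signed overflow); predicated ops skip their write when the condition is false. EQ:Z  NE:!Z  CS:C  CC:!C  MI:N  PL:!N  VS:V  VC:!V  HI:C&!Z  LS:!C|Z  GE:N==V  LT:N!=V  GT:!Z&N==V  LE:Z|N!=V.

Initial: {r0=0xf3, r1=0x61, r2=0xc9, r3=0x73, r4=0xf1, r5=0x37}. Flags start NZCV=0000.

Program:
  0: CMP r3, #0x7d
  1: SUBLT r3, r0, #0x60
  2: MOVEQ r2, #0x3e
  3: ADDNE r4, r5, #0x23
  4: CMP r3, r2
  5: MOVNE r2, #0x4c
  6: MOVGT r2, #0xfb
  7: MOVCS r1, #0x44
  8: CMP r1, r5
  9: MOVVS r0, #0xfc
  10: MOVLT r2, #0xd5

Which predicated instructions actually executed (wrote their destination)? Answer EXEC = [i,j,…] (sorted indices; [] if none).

EXEC = [1,3,5]

0: ✓ CMP  NZCV=1000
1: ✓ SUBLT  r3←0x93
2: · MOVEQ
3: ✓ ADDNE  r4←0x5a
4: ✓ CMP  NZCV=1000
5: ✓ MOVNE  r2←0x4c
6: · MOVGT
7: · MOVCS
8: ✓ CMP  NZCV=0010
9: · MOVVS
10: · MOVLT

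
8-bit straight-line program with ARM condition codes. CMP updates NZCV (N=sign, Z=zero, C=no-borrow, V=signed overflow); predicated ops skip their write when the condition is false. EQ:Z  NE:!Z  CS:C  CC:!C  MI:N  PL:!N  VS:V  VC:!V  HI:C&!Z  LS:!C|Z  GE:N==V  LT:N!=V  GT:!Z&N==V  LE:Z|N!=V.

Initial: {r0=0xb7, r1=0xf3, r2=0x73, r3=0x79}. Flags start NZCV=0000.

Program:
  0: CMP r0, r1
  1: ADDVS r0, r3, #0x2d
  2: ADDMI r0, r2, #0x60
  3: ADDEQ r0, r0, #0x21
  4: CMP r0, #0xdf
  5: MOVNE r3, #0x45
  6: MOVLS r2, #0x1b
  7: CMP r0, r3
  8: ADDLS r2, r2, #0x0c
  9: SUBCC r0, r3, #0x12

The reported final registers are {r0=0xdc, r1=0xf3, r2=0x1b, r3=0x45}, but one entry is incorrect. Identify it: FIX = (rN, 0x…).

FIX = (r0, 0xd3)

0: ✓ CMP  NZCV=1000
1: · ADDVS
2: ✓ ADDMI  r0←0xd3
3: · ADDEQ
4: ✓ CMP  NZCV=1000
5: ✓ MOVNE  r3←0x45
6: ✓ MOVLS  r2←0x1b
7: ✓ CMP  NZCV=1010
8: · ADDLS
9: · SUBCC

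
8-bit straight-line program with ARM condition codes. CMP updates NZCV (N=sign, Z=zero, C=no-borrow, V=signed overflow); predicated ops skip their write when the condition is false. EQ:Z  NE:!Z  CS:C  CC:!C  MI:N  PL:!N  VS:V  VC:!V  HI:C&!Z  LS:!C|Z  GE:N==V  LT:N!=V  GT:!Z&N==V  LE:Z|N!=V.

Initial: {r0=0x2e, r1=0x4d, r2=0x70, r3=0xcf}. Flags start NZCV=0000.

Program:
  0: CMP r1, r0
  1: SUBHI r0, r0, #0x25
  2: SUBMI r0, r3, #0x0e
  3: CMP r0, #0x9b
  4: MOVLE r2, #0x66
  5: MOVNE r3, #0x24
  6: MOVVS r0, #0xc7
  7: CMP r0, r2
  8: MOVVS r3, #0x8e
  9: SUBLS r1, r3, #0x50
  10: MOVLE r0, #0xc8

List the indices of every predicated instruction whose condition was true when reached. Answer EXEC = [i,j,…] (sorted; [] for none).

0: ✓ CMP  NZCV=0010
1: ✓ SUBHI  r0←0x09
2: · SUBMI
3: ✓ CMP  NZCV=0000
4: · MOVLE
5: ✓ MOVNE  r3←0x24
6: · MOVVS
7: ✓ CMP  NZCV=1000
8: · MOVVS
9: ✓ SUBLS  r1←0xd4
10: ✓ MOVLE  r0←0xc8

EXEC = [1,5,9,10]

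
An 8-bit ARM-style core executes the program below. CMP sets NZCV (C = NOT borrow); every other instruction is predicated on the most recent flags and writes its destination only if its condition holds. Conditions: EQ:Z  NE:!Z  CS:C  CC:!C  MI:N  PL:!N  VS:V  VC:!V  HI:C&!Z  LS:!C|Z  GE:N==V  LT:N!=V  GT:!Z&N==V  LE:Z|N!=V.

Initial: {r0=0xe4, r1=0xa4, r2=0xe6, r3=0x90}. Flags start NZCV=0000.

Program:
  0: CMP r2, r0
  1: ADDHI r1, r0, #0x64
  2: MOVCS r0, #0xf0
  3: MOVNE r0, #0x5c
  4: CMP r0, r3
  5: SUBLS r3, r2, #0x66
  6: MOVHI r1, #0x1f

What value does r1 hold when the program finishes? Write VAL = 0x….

0: ✓ CMP  NZCV=0010
1: ✓ ADDHI  r1←0x48
2: ✓ MOVCS  r0←0xf0
3: ✓ MOVNE  r0←0x5c
4: ✓ CMP  NZCV=1001
5: ✓ SUBLS  r3←0x80
6: · MOVHI

VAL = 0x48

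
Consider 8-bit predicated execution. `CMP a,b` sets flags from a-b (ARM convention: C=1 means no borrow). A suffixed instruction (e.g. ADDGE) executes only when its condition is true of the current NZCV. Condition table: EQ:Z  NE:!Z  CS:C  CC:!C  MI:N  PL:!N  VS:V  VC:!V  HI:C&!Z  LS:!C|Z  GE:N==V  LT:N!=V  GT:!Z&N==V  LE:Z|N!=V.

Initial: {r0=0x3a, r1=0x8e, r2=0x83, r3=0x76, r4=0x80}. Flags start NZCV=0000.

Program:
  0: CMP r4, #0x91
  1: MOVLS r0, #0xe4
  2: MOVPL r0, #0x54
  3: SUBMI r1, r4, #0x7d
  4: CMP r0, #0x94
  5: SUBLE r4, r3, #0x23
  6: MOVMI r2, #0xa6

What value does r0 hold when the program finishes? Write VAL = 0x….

[0] flags=1000 → (cmp)
[1] flags=1000 LS?T → r0=0xe4
[2] flags=1000 PL?F → skip
[3] flags=1000 MI?T → r1=0x03
[4] flags=0010 → (cmp)
[5] flags=0010 LE?F → skip
[6] flags=0010 MI?F → skip

VAL = 0xe4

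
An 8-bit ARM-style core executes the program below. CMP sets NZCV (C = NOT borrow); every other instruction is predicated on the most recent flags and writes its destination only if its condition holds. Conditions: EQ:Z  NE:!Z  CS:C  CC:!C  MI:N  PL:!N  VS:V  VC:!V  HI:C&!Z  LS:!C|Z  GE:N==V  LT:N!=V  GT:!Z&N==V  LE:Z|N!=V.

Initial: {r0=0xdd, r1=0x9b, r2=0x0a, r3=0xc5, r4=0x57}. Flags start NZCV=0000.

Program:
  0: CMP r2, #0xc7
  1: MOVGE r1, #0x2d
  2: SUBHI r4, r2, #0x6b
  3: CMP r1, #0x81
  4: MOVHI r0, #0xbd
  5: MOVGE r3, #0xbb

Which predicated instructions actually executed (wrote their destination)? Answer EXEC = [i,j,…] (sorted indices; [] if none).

[0] flags=0000 → (cmp)
[1] flags=0000 GE?T → r1=0x2d
[2] flags=0000 HI?F → skip
[3] flags=1001 → (cmp)
[4] flags=1001 HI?F → skip
[5] flags=1001 GE?T → r3=0xbb

EXEC = [1,5]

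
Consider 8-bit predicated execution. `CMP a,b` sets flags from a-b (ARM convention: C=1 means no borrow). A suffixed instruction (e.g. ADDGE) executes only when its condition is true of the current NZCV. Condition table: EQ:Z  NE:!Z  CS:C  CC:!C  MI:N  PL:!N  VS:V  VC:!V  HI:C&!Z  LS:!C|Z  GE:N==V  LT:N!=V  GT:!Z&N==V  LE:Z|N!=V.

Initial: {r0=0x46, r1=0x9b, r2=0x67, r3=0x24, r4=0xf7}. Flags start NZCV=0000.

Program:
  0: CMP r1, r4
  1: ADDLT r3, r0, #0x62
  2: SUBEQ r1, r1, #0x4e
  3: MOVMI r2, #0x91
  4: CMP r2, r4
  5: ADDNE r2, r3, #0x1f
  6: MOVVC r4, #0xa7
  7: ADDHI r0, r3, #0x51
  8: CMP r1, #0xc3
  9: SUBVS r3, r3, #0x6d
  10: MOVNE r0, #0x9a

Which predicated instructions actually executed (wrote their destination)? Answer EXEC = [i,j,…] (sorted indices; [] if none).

EXEC = [1,3,5,6,10]

[0] flags=1000 → (cmp)
[1] flags=1000 LT?T → r3=0xa8
[2] flags=1000 EQ?F → skip
[3] flags=1000 MI?T → r2=0x91
[4] flags=1000 → (cmp)
[5] flags=1000 NE?T → r2=0xc7
[6] flags=1000 VC?T → r4=0xa7
[7] flags=1000 HI?F → skip
[8] flags=1000 → (cmp)
[9] flags=1000 VS?F → skip
[10] flags=1000 NE?T → r0=0x9a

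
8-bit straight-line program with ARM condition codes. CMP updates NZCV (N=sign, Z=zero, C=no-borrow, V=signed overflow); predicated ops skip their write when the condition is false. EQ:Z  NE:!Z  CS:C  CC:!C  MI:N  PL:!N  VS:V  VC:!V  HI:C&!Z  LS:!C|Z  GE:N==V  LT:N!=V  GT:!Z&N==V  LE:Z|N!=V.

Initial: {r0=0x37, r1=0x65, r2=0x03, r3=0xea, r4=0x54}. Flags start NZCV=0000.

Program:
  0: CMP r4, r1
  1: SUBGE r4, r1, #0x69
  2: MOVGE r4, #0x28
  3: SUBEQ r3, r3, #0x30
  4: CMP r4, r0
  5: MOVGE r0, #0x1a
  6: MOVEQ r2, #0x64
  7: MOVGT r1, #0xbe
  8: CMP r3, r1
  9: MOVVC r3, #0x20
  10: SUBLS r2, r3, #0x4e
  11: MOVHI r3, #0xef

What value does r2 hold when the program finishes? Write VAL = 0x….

[0] flags=1000 → (cmp)
[1] flags=1000 GE?F → skip
[2] flags=1000 GE?F → skip
[3] flags=1000 EQ?F → skip
[4] flags=0010 → (cmp)
[5] flags=0010 GE?T → r0=0x1a
[6] flags=0010 EQ?F → skip
[7] flags=0010 GT?T → r1=0xbe
[8] flags=0010 → (cmp)
[9] flags=0010 VC?T → r3=0x20
[10] flags=0010 LS?F → skip
[11] flags=0010 HI?T → r3=0xef

VAL = 0x03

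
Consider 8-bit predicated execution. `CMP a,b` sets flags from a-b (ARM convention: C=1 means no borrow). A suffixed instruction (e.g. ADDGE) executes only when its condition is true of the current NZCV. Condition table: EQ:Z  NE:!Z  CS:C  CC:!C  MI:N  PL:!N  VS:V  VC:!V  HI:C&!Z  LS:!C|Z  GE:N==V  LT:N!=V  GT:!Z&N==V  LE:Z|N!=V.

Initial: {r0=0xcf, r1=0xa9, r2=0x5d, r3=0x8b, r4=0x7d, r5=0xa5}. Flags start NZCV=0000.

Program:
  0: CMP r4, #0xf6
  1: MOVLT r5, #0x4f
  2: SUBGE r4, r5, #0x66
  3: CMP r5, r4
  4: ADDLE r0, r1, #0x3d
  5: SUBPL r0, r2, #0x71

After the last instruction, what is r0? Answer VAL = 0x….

VAL = 0xec

[0] flags=1001 → (cmp)
[1] flags=1001 LT?F → skip
[2] flags=1001 GE?T → r4=0x3f
[3] flags=0011 → (cmp)
[4] flags=0011 LE?T → r0=0xe6
[5] flags=0011 PL?T → r0=0xec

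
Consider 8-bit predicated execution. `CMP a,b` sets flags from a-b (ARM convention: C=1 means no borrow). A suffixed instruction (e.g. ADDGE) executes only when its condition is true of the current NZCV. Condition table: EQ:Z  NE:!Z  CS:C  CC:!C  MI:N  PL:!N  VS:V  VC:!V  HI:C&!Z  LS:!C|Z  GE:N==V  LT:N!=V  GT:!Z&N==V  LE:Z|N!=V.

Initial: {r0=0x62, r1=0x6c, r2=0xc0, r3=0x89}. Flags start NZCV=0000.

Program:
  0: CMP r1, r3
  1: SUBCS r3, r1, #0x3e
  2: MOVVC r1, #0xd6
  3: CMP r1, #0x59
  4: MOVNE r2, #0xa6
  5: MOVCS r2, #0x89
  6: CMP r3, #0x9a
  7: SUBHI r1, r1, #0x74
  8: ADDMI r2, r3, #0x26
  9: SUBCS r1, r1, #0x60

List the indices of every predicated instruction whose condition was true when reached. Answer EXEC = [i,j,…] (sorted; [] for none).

EXEC = [4,5,8]

0: ✓ CMP  NZCV=1001
1: · SUBCS
2: · MOVVC
3: ✓ CMP  NZCV=0010
4: ✓ MOVNE  r2←0xa6
5: ✓ MOVCS  r2←0x89
6: ✓ CMP  NZCV=1000
7: · SUBHI
8: ✓ ADDMI  r2←0xaf
9: · SUBCS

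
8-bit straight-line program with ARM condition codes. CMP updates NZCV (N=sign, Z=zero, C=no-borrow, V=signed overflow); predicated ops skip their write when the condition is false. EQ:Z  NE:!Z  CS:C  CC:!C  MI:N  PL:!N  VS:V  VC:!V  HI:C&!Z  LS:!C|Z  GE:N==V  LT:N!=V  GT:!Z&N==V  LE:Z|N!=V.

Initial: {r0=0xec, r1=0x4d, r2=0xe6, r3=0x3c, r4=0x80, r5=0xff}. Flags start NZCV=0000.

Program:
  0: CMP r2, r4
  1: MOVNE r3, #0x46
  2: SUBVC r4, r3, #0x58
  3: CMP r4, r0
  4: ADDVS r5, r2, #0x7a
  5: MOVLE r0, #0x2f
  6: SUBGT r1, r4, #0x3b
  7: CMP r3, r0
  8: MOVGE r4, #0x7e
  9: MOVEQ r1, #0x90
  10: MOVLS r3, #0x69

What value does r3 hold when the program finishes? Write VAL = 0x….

VAL = 0x69

0: ✓ CMP  NZCV=0010
1: ✓ MOVNE  r3←0x46
2: ✓ SUBVC  r4←0xee
3: ✓ CMP  NZCV=0010
4: · ADDVS
5: · MOVLE
6: ✓ SUBGT  r1←0xb3
7: ✓ CMP  NZCV=0000
8: ✓ MOVGE  r4←0x7e
9: · MOVEQ
10: ✓ MOVLS  r3←0x69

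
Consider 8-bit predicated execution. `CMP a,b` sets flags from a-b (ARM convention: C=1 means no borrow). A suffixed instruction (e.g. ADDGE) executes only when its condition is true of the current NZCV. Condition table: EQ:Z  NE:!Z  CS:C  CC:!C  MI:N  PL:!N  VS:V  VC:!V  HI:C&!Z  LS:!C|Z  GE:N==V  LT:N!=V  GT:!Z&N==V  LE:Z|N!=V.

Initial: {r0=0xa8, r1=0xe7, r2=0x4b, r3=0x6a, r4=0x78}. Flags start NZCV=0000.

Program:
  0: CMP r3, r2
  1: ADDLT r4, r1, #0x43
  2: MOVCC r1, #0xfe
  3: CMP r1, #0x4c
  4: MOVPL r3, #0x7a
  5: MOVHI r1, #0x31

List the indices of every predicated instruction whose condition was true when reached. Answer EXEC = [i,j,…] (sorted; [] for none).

[0] flags=0010 → (cmp)
[1] flags=0010 LT?F → skip
[2] flags=0010 CC?F → skip
[3] flags=1010 → (cmp)
[4] flags=1010 PL?F → skip
[5] flags=1010 HI?T → r1=0x31

EXEC = [5]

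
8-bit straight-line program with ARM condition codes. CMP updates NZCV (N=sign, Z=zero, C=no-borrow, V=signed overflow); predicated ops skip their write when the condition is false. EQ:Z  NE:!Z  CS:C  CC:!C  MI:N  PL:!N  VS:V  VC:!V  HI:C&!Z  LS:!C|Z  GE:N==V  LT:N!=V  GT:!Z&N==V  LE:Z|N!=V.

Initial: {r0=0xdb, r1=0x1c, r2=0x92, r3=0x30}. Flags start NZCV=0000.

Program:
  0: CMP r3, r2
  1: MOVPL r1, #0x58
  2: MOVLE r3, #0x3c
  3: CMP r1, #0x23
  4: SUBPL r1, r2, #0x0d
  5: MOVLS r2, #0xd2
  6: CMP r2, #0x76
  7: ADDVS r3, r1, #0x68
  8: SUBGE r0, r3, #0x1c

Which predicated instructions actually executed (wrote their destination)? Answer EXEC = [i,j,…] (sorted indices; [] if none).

[0] flags=1001 → (cmp)
[1] flags=1001 PL?F → skip
[2] flags=1001 LE?F → skip
[3] flags=1000 → (cmp)
[4] flags=1000 PL?F → skip
[5] flags=1000 LS?T → r2=0xd2
[6] flags=0011 → (cmp)
[7] flags=0011 VS?T → r3=0x84
[8] flags=0011 GE?F → skip

EXEC = [5,7]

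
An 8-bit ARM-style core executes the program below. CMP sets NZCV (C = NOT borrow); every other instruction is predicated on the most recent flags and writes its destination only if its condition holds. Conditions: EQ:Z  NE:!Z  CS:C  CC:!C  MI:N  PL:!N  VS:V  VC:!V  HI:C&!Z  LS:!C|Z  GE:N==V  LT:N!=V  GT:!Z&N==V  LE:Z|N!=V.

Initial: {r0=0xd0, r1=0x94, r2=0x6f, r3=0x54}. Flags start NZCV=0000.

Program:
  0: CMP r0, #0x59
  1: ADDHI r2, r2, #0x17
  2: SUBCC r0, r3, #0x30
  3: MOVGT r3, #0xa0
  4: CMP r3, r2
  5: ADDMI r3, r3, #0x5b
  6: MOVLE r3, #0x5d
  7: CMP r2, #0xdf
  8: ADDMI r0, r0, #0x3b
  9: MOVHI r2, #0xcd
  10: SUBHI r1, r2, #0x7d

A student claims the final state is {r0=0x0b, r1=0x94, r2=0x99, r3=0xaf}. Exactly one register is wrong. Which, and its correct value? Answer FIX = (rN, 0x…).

FIX = (r2, 0x86)

[0] flags=0011 → (cmp)
[1] flags=0011 HI?T → r2=0x86
[2] flags=0011 CC?F → skip
[3] flags=0011 GT?F → skip
[4] flags=1001 → (cmp)
[5] flags=1001 MI?T → r3=0xaf
[6] flags=1001 LE?F → skip
[7] flags=1000 → (cmp)
[8] flags=1000 MI?T → r0=0x0b
[9] flags=1000 HI?F → skip
[10] flags=1000 HI?F → skip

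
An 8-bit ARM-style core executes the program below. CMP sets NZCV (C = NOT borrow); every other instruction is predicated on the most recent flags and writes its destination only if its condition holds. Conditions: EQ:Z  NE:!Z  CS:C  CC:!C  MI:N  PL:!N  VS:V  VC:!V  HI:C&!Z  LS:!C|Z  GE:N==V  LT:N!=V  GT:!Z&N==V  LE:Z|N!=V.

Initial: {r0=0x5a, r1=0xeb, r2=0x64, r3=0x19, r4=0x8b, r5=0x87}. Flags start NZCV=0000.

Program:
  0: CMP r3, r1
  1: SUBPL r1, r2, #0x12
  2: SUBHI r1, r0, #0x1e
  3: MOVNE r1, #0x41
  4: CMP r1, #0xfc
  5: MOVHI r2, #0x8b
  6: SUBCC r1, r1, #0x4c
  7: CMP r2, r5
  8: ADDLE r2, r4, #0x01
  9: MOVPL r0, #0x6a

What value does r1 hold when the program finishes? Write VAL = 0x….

0: ✓ CMP  NZCV=0000
1: ✓ SUBPL  r1←0x52
2: · SUBHI
3: ✓ MOVNE  r1←0x41
4: ✓ CMP  NZCV=0000
5: · MOVHI
6: ✓ SUBCC  r1←0xf5
7: ✓ CMP  NZCV=1001
8: · ADDLE
9: · MOVPL

VAL = 0xf5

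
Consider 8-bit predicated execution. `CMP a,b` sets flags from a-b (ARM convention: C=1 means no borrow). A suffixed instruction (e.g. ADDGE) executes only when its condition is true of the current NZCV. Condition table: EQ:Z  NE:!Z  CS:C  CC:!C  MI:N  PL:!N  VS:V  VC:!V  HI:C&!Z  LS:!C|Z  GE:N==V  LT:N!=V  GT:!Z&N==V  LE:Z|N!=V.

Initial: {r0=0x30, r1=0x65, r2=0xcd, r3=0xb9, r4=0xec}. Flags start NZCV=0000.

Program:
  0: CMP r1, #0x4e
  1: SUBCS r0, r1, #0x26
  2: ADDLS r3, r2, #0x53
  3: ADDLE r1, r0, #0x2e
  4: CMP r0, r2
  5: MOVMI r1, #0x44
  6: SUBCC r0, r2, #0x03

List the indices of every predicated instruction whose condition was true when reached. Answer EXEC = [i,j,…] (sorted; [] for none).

EXEC = [1,6]

[0] flags=0010 → (cmp)
[1] flags=0010 CS?T → r0=0x3f
[2] flags=0010 LS?F → skip
[3] flags=0010 LE?F → skip
[4] flags=0000 → (cmp)
[5] flags=0000 MI?F → skip
[6] flags=0000 CC?T → r0=0xca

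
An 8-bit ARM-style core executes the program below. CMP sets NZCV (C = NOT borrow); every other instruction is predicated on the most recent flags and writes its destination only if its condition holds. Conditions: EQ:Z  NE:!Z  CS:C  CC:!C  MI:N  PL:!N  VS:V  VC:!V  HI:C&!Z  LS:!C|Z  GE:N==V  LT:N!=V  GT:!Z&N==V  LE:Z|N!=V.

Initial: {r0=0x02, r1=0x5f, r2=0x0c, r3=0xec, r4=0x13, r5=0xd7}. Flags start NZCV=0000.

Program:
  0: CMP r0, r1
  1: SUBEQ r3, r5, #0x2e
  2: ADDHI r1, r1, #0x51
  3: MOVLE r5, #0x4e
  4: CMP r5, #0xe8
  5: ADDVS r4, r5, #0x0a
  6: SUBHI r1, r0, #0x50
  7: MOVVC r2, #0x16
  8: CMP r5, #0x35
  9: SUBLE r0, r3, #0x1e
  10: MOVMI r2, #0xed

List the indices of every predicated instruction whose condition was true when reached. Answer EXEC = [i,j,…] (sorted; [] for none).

0: ✓ CMP  NZCV=1000
1: · SUBEQ
2: · ADDHI
3: ✓ MOVLE  r5←0x4e
4: ✓ CMP  NZCV=0000
5: · ADDVS
6: · SUBHI
7: ✓ MOVVC  r2←0x16
8: ✓ CMP  NZCV=0010
9: · SUBLE
10: · MOVMI

EXEC = [3,7]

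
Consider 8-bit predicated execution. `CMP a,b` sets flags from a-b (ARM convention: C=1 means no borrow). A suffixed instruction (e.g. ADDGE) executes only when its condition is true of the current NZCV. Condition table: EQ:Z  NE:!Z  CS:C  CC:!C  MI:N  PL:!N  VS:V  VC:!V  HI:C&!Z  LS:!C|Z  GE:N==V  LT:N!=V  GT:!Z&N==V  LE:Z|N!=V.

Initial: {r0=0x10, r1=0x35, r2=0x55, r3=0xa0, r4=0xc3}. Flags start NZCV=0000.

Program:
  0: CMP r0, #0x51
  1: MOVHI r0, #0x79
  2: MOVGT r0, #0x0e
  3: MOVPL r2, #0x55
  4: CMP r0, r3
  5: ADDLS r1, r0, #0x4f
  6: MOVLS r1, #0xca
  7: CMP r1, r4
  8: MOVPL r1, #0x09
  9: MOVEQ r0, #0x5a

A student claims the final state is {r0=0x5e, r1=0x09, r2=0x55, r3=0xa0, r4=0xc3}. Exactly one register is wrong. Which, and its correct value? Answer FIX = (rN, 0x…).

[0] flags=1000 → (cmp)
[1] flags=1000 HI?F → skip
[2] flags=1000 GT?F → skip
[3] flags=1000 PL?F → skip
[4] flags=0000 → (cmp)
[5] flags=0000 LS?T → r1=0x5f
[6] flags=0000 LS?T → r1=0xca
[7] flags=0010 → (cmp)
[8] flags=0010 PL?T → r1=0x09
[9] flags=0010 EQ?F → skip

FIX = (r0, 0x10)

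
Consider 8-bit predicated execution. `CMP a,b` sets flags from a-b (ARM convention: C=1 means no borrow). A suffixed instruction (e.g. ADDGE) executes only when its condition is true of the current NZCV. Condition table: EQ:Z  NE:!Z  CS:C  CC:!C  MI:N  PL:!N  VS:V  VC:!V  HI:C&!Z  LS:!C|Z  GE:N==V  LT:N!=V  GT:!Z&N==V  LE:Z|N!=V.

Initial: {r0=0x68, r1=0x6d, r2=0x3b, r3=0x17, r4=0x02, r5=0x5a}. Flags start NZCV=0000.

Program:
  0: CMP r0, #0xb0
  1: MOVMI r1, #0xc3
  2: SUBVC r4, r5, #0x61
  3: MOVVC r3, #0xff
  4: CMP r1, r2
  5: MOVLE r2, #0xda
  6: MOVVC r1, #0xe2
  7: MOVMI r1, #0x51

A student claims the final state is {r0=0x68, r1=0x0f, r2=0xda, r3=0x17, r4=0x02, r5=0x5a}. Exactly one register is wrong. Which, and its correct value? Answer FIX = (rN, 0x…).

[0] flags=1001 → (cmp)
[1] flags=1001 MI?T → r1=0xc3
[2] flags=1001 VC?F → skip
[3] flags=1001 VC?F → skip
[4] flags=1010 → (cmp)
[5] flags=1010 LE?T → r2=0xda
[6] flags=1010 VC?T → r1=0xe2
[7] flags=1010 MI?T → r1=0x51

FIX = (r1, 0x51)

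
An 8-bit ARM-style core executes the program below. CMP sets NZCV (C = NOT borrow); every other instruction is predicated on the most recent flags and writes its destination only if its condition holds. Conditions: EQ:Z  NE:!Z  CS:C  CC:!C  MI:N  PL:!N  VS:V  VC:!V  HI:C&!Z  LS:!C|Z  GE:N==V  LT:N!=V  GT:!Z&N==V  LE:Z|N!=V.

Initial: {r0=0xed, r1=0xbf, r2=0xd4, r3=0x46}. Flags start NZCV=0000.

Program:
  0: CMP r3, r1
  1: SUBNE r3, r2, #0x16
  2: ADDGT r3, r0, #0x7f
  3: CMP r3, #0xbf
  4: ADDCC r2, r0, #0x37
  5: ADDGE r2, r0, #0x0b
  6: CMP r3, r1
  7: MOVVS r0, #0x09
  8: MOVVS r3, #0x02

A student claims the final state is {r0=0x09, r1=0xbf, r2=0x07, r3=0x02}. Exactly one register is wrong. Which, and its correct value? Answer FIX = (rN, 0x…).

[0] flags=1001 → (cmp)
[1] flags=1001 NE?T → r3=0xbe
[2] flags=1001 GT?T → r3=0x6c
[3] flags=1001 → (cmp)
[4] flags=1001 CC?T → r2=0x24
[5] flags=1001 GE?T → r2=0xf8
[6] flags=1001 → (cmp)
[7] flags=1001 VS?T → r0=0x09
[8] flags=1001 VS?T → r3=0x02

FIX = (r2, 0xf8)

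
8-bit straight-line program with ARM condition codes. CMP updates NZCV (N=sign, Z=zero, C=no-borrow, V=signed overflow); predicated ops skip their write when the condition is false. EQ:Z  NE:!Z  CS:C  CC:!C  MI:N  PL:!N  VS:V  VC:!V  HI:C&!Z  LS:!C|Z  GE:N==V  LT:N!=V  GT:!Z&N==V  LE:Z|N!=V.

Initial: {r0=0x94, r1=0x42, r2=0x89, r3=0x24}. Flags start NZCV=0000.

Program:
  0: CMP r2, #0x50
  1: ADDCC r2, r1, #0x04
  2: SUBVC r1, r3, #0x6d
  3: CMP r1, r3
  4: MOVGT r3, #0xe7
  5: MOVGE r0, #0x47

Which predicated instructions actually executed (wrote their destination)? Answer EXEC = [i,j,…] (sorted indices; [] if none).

EXEC = [4,5]

0: ✓ CMP  NZCV=0011
1: · ADDCC
2: · SUBVC
3: ✓ CMP  NZCV=0010
4: ✓ MOVGT  r3←0xe7
5: ✓ MOVGE  r0←0x47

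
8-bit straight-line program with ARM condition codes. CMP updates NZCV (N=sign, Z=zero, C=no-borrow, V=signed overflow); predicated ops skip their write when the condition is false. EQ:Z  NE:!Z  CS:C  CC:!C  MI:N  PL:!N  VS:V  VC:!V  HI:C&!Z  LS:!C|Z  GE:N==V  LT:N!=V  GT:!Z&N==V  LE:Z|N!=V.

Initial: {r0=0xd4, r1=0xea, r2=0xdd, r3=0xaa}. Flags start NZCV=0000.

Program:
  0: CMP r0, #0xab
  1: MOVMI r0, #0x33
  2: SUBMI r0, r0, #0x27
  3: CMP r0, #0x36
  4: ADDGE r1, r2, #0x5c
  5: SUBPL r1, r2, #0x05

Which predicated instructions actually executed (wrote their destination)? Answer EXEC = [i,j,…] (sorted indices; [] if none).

EXEC = []

0: ✓ CMP  NZCV=0010
1: · MOVMI
2: · SUBMI
3: ✓ CMP  NZCV=1010
4: · ADDGE
5: · SUBPL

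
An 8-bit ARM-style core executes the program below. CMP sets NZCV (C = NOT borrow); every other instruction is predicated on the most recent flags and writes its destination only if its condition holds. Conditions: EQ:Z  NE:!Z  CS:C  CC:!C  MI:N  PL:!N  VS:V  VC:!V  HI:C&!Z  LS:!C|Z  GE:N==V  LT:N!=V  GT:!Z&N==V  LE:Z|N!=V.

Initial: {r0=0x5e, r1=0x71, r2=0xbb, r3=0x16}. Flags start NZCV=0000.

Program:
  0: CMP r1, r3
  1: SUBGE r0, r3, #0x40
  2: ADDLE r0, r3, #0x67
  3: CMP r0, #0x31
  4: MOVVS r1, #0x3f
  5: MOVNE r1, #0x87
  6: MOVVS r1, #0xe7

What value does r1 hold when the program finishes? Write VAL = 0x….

0: ✓ CMP  NZCV=0010
1: ✓ SUBGE  r0←0xd6
2: · ADDLE
3: ✓ CMP  NZCV=1010
4: · MOVVS
5: ✓ MOVNE  r1←0x87
6: · MOVVS

VAL = 0x87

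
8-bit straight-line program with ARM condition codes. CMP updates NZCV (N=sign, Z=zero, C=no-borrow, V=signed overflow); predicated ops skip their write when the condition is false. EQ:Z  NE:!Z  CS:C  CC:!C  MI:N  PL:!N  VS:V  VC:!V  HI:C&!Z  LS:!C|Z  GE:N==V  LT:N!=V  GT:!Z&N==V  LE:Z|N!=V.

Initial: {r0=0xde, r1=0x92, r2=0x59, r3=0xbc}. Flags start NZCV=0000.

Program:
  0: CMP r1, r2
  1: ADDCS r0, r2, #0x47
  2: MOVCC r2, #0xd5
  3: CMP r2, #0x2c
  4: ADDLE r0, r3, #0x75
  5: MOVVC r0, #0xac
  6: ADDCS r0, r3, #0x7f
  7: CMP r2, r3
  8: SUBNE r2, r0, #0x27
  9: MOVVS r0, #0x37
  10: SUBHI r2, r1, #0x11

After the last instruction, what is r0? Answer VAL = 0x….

0: ✓ CMP  NZCV=0011
1: ✓ ADDCS  r0←0xa0
2: · MOVCC
3: ✓ CMP  NZCV=0010
4: · ADDLE
5: ✓ MOVVC  r0←0xac
6: ✓ ADDCS  r0←0x3b
7: ✓ CMP  NZCV=1001
8: ✓ SUBNE  r2←0x14
9: ✓ MOVVS  r0←0x37
10: · SUBHI

VAL = 0x37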